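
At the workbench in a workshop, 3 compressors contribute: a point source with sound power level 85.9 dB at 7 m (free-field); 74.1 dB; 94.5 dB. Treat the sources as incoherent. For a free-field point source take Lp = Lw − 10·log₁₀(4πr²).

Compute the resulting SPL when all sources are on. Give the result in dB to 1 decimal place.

Source at 7 m: Lp = 85.9 − 10·log₁₀(4π·7²) = 85.9 − 10·log₁₀(615.752) = 58.0 dB.
Sum in the linear (power) domain: Σ 10^(Lᵢ/10) = 10^(58.0/10) + 10^(74.1/10) + 10^(94.5/10) = 2.845e+09.
Combined level = 10 log₁₀(2.845e+09) = 94.5 dB.

94.5 dB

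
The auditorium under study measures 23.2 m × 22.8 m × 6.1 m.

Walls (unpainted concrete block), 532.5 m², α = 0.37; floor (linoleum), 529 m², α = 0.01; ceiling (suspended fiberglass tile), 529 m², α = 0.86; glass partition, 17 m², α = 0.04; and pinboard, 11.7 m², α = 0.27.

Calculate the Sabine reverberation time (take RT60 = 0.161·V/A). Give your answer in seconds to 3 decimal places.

A = Σ Sᵢαᵢ = 532.5·0.37 + 529·0.01 + 529·0.86 + 17·0.04 + 11.7·0.27 = 661.094 sabins.
Room volume: 3226.656 m³.
Sabine: RT60 = 0.161 × 3226.656 / 661.094 = 0.786 s.

0.786 s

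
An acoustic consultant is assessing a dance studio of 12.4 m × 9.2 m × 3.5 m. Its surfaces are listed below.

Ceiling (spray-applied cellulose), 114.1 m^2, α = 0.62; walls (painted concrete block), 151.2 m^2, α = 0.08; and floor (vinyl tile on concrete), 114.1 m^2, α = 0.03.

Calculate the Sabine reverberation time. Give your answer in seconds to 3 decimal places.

0.745 s

Total absorption A = 114.1×0.62 + 151.2×0.08 + 114.1×0.03
  = 70.742 + 12.096 + 3.423 = 86.261 m^2 sabins.
Room volume: 399.28 m³.
T = 0.161 V/A = 0.161·399.28/86.261 = 0.745 s.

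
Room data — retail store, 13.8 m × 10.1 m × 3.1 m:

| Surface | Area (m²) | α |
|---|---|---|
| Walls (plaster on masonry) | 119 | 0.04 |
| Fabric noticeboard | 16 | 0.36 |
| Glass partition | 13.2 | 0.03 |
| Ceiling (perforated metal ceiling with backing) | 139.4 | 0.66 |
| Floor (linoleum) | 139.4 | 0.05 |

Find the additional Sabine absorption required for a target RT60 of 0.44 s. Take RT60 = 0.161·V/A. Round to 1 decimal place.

48.2 sabins

Summing Sᵢαᵢ: 4.760 + 5.760 + 0.396 + 92.004 + 6.970 → A₁ = 109.890 sabins.
For T = 0.44 s, need A₂ = 0.161·V/T = 0.161·432.078/0.44 = 158.101 sabins.
Shortfall: 158.101 − 109.890 = 48.2 sabins.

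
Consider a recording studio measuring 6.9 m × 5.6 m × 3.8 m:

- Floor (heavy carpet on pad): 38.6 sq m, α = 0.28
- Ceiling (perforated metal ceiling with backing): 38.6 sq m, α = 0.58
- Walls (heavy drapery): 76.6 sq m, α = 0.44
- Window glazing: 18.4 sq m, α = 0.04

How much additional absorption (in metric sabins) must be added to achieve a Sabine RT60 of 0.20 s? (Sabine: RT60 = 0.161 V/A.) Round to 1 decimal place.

50.6 sabins

Total absorption A₁ = 38.6·0.28 + 38.6·0.58 + 76.6·0.44 + 18.4·0.04
  = 10.808 + 22.388 + 33.704 + 0.736 = 67.636 sq m sabins.
For T = 0.20 s, need A₂ = 0.161·V/T = 0.161·146.832/0.20 = 118.200 sabins.
Additional absorption ΔA = 118.200 − 67.636 = 50.6 sabins.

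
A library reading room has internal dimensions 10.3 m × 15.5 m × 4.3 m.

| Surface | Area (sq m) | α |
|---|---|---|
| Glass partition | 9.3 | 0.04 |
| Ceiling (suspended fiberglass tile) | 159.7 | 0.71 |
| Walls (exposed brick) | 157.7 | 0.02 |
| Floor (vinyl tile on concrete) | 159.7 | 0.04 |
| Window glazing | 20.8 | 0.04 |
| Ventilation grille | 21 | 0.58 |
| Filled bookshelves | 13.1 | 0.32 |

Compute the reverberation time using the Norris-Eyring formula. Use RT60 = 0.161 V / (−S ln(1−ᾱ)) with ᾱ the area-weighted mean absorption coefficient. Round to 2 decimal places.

0.68 seconds

S = Σ Sᵢ = 541.3 sq m.
Absorption A = 9.3·0.04 + 159.7·0.71 + 157.7·0.02 + 159.7·0.04 + 20.8·0.04 + 21·0.58 + 13.1·0.32 = 140.505 sabins.
ᾱ = 140.505 / 541.3 = 0.2596.
Eyring denominator: −S ln(1−ᾱ) = 162.696.
V = 10.3 × 15.5 × 4.3 = 686.495 m³.
RT60 = 0.161 × 686.495 / 162.696 = 0.68 s.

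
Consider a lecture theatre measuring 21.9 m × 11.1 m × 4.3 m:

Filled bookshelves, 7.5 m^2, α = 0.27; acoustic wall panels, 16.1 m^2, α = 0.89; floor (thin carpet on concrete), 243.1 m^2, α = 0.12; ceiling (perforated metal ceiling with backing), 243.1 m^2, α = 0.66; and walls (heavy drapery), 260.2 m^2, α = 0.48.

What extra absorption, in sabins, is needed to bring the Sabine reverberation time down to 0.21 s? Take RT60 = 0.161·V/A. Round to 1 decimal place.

470.5 sabins

Summing Sᵢαᵢ: 2.025 + 14.329 + 29.172 + 160.446 + 124.896 → A₁ = 330.868 sabins.
For T = 0.21 s, need A₂ = 0.161·V/T = 0.161·1045.287/0.21 = 801.387 sabins.
Additional absorption ΔA = 801.387 − 330.868 = 470.5 sabins.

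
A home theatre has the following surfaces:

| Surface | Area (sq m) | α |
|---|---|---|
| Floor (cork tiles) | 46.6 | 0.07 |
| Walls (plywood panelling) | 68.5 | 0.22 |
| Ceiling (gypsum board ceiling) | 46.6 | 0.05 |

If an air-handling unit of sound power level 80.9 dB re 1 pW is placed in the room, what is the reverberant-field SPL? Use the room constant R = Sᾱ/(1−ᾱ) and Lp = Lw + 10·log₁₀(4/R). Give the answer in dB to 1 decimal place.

73.2 dB

Σ(Sᵢαᵢ) = 46.6×0.07 + 68.5×0.22 + 46.6×0.05 = 20.662; total area S = 161.7 sq m.
ᾱ = 20.662/161.7 = 0.1278; R = Sᾱ/(1−ᾱ) = 20.662/(1−0.1278) = 23.690 sq m.
Lp = Lw + 10 log₁₀(4/R) = 80.9 -7.73 = 73.2 dB.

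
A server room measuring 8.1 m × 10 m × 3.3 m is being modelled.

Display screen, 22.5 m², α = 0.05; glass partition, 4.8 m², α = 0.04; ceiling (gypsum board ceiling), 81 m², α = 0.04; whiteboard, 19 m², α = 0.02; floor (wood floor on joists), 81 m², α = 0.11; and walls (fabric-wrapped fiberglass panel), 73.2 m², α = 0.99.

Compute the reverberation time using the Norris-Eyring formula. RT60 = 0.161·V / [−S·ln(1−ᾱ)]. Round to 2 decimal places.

0.42 s

Total surface area S = 22.5 + 4.8 + 81 + 19 + 81 + 73.2 = 281.5 m².
Σ(Sᵢαᵢ) = 22.5·0.05 + 4.8·0.04 + 81·0.04 + 19·0.02 + 81·0.11 + 73.2·0.99 = 86.315.
ᾱ = 86.315 / 281.5 = 0.3066.
−S·ln(1−ᾱ) = −281.5 × ln(1 − 0.3066) = 103.071.
V = 8.1 × 10 × 3.3 = 267.3 m³.
T = 0.161·V/[−S·ln(1−ᾱ)] = 0.161·267.3/103.071 = 0.42 s.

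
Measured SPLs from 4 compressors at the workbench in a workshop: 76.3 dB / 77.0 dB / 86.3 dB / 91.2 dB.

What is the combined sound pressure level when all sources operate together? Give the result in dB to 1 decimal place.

Σ 10^(Lᵢ/10) = 1.838e+09.
Combined level = 10 log₁₀(1.838e+09) = 92.6 dB.

92.6 dB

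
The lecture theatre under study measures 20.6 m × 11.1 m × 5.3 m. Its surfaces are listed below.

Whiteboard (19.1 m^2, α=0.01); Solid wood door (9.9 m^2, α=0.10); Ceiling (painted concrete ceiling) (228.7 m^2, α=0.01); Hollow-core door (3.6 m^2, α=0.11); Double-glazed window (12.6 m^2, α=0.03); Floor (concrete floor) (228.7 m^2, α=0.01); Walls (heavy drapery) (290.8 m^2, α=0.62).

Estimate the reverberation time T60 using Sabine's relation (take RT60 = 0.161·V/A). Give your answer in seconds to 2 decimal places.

Equivalent absorption area: A = 19.1*0.01 + 9.9*0.10 + 228.7*0.01 + 3.6*0.11 + 12.6*0.03 + 228.7*0.01 + 290.8*0.62 = 186.825 m^2.
Room volume: 1211.898 m³.
Sabine: RT60 = 0.161 × 1211.898 / 186.825 = 1.04 s.

1.04 sec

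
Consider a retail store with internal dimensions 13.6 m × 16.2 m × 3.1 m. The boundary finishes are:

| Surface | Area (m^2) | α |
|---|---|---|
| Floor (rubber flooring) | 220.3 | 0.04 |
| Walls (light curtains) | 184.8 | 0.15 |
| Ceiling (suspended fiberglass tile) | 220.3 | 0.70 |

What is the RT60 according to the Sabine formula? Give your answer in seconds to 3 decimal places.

A = Σ Sᵢαᵢ = 220.3·0.04 + 184.8·0.15 + 220.3·0.70 = 190.742 sabins.
Volume V = 13.6 × 16.2 × 3.1 = 682.992 m³.
T = 0.161 V/A = 0.161·682.992/190.742 = 0.576 s.

0.576 sec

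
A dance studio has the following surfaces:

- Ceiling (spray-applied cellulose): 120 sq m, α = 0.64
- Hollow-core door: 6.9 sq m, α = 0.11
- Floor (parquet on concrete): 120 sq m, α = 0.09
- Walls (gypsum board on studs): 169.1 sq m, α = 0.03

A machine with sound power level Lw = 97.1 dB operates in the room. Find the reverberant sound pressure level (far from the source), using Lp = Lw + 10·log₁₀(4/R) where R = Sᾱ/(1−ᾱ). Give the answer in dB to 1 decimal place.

82.3 dB

A = 93.432 sabins; S = 416.0 sq m.
ᾱ = 0.2246, so room constant R = A/(1−ᾱ) = 120.495 sq m.
Lp = 97.1 + 10·log₁₀(4/120.495) = 97.1 + (-14.79) = 82.3 dB.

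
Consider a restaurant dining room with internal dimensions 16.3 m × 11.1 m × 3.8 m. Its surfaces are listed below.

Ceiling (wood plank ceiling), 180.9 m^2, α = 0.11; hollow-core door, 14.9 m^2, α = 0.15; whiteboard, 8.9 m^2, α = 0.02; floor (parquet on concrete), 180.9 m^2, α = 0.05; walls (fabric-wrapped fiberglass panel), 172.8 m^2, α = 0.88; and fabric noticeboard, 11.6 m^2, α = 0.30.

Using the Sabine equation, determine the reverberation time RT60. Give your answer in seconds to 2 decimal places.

Equivalent absorption area: A = 180.9·0.11 + 14.9·0.15 + 8.9·0.02 + 180.9·0.05 + 172.8·0.88 + 11.6·0.30 = 186.901 m^2.
V = 16.3·11.1·3.8 = 687.534 m³.
RT60 = 0.161 · V / A = 0.161 × 687.534 / 186.901 = 0.59 s.

0.59 s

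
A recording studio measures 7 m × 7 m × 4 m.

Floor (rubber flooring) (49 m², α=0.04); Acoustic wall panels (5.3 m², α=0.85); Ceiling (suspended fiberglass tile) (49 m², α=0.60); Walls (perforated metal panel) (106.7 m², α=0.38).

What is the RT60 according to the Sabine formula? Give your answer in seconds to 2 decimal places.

Total absorption A = 49*0.04 + 5.3*0.85 + 49*0.60 + 106.7*0.38
  = 1.960 + 4.505 + 29.400 + 40.546 = 76.411 m² sabins.
Room volume: 196 m³.
Sabine: RT60 = 0.161 × 196 / 76.411 = 0.41 s.

0.41 s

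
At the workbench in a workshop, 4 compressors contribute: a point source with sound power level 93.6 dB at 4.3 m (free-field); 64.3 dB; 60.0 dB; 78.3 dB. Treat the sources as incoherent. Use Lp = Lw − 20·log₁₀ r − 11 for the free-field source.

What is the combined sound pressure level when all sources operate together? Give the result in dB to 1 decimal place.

Source at 4.3 m: Lp = 93.6 − 20·log₁₀(4.3) − 11 = 69.9 dB.
Converting to relative power and adding: 10^(69.9/10) + 10^(64.3/10) + 10^(60.0/10) + 10^(78.3/10) = 8.107e+07.
L_total = 10·log₁₀(8.107e+07) = 79.1 dB.

79.1 dB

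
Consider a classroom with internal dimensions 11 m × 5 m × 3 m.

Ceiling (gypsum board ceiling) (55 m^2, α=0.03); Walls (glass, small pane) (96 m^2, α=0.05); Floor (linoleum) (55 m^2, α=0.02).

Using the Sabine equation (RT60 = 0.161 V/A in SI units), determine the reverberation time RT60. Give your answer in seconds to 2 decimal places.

Total absorption A = 55·0.03 + 96·0.05 + 55·0.02
  = 1.650 + 4.800 + 1.100 = 7.550 m^2 sabins.
Volume V = 11 × 5 × 3 = 165 m³.
RT60 = 0.161 · V / A = 0.161 × 165 / 7.550 = 3.52 s.

3.52 sec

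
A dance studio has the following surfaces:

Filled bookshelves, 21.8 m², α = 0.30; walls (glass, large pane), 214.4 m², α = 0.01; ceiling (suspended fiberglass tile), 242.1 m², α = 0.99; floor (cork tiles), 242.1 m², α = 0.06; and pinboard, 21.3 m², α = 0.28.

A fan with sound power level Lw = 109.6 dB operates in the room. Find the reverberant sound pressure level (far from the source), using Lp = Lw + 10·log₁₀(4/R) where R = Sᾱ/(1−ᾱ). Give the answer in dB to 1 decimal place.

A = 268.853 sabins; S = 741.7 m².
ᾱ = 0.3625, so room constant R = A/(1−ᾱ) = 421.730 m².
Lp = Lw + 10 log₁₀(4/R) = 109.6 -20.23 = 89.4 dB.

89.4 dB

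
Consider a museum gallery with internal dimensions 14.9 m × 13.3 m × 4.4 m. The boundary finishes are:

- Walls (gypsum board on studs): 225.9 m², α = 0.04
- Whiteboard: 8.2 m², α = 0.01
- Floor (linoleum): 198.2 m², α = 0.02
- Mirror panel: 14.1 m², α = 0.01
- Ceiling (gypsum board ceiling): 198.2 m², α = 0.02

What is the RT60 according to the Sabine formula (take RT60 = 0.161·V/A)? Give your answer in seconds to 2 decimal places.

8.17 seconds

Total absorption A = 225.9×0.04 + 8.2×0.01 + 198.2×0.02 + 14.1×0.01 + 198.2×0.02
  = 9.036 + 0.082 + 3.964 + 0.141 + 3.964 = 17.187 m² sabins.
V = 14.9·13.3·4.4 = 871.948 m³.
Sabine: RT60 = 0.161 × 871.948 / 17.187 = 8.17 s.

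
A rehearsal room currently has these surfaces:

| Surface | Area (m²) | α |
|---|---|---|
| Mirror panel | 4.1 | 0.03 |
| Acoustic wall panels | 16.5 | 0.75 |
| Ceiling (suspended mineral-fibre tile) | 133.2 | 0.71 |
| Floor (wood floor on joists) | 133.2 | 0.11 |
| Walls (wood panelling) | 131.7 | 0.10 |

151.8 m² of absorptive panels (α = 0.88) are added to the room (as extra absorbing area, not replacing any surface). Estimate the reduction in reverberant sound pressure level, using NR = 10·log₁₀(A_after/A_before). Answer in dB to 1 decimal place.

Summing Sᵢαᵢ: 0.123 + 12.375 + 94.572 + 14.652 + 13.170 → A_before = 134.892 sabins.
Treatment contributes 151.8·0.88 = 133.584 sabins.
New total A_after = 268.476 sabins.
NR = 10·log₁₀(268.476/134.892) = 3.0 dB.

3.0 dB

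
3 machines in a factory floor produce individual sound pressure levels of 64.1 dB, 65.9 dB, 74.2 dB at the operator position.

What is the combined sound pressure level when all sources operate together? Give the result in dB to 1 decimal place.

Sum in the linear (power) domain: Σ 10^(Lᵢ/10) = 10^(64.1/10) + 10^(65.9/10) + 10^(74.2/10) = 3.276e+07.
Back to dB: 10·log₁₀ Σ = 75.2 dB.

75.2 dB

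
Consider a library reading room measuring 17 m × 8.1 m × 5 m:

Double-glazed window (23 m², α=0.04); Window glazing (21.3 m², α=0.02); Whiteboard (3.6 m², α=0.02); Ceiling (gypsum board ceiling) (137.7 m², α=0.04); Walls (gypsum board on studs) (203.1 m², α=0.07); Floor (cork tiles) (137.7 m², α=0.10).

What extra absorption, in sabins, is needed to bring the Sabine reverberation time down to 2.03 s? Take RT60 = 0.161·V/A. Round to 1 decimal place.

Equivalent absorption area: A₁ = 23*0.04 + 21.3*0.02 + 3.6*0.02 + 137.7*0.04 + 203.1*0.07 + 137.7*0.10 = 34.913 m².
V = 688.5 m³. Required absorption A₂ = 0.161 × 688.5 / 2.03 = 54.605 sabins.
Additional absorption ΔA = 54.605 − 34.913 = 19.7 sabins.

19.7 sabins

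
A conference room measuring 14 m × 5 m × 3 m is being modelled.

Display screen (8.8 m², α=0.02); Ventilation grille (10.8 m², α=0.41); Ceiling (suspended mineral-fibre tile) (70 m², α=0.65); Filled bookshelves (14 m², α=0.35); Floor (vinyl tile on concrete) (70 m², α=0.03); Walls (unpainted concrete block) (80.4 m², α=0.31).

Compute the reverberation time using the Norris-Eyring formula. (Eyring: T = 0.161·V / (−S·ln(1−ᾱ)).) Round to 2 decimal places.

Total surface area S = 8.8 + 10.8 + 70 + 14 + 70 + 80.4 = 254.0 m².
Σ(Sᵢαᵢ) = 8.8×0.02 + 10.8×0.41 + 70×0.65 + 14×0.35 + 70×0.03 + 80.4×0.31 = 82.028.
Mean coefficient ᾱ = A/S = 0.3229.
Eyring denominator: −S ln(1−ᾱ) = 99.044.
V = 14 × 5 × 3 = 210 m³.
RT60 = 0.161 × 210 / 99.044 = 0.34 s.

0.34 s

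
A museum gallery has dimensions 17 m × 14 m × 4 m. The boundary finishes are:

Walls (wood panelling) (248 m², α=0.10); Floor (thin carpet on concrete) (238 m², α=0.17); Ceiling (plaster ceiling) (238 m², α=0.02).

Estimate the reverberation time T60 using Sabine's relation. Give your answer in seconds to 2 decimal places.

Total absorption A = 248·0.10 + 238·0.17 + 238·0.02
  = 24.800 + 40.460 + 4.760 = 70.020 m² sabins.
V = 17·14·4 = 952 m³.
T = 0.161 V/A = 0.161·952/70.020 = 2.19 s.

2.19 s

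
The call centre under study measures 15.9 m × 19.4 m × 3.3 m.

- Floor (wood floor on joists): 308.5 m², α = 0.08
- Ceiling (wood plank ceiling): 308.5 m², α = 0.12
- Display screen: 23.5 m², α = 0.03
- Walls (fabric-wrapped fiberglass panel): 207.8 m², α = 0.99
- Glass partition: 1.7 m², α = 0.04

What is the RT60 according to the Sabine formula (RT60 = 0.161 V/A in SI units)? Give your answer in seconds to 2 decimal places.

A = Σ Sᵢαᵢ = 308.5·0.08 + 308.5·0.12 + 23.5·0.03 + 207.8·0.99 + 1.7·0.04 = 268.195 sabins.
Volume V = 15.9 × 19.4 × 3.3 = 1017.918 m³.
RT60 = 0.161 · V / A = 0.161 × 1017.918 / 268.195 = 0.61 s.

0.61 seconds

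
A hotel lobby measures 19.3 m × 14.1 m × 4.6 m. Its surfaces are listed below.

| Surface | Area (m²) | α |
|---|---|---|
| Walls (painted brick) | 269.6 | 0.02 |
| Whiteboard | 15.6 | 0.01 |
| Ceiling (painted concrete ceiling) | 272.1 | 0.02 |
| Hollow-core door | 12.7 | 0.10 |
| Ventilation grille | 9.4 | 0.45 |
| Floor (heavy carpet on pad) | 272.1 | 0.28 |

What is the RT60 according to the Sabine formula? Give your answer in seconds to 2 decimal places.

2.17 s

Equivalent absorption area: A = 269.6×0.02 + 15.6×0.01 + 272.1×0.02 + 12.7×0.10 + 9.4×0.45 + 272.1×0.28 = 92.678 m².
Room volume: 1251.798 m³.
RT60 = 0.161 · V / A = 0.161 × 1251.798 / 92.678 = 2.17 s.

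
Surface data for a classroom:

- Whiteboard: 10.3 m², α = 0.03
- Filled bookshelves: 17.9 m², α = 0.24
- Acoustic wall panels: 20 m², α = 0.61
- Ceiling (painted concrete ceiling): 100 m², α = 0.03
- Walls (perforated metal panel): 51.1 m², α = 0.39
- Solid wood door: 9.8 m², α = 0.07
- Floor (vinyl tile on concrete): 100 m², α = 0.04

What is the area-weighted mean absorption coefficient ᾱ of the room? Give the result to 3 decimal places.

0.144

S = Σ Sᵢ = 10.3 + 17.9 + 20 + 100 + 51.1 + 9.8 + 100 = 309.1 m².
Weighted sum Σ Sα = 44.420.
ᾱ = 44.420 / 309.1 = 0.144.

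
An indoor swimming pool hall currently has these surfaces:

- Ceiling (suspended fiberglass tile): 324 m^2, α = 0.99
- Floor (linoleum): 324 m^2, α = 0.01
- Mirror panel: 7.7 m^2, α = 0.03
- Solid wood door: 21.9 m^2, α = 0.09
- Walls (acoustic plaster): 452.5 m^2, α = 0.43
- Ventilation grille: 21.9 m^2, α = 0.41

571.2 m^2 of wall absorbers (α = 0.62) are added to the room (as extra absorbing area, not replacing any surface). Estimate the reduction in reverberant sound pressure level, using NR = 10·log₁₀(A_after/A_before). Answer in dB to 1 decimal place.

Equivalent absorption area: A_before = 324·0.99 + 324·0.01 + 7.7·0.03 + 21.9·0.09 + 452.5·0.43 + 21.9·0.41 = 529.756 m^2.
Added absorption = 571.2 × 0.62 = 354.144 sabins.
A_after = 529.756 + 354.144 = 883.900 sabins.
NR = 10·log₁₀(883.900/529.756) = 2.2 dB.

2.2 dB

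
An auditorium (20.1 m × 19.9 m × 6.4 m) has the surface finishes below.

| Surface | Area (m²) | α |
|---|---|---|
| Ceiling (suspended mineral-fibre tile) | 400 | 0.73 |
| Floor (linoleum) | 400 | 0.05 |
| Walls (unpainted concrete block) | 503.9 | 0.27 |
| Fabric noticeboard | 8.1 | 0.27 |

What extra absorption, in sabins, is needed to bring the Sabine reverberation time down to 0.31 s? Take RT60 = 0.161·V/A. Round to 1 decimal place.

879.3 sabins

Total absorption A₁ = 400·0.73 + 400·0.05 + 503.9·0.27 + 8.1·0.27
  = 292.000 + 20.000 + 136.053 + 2.187 = 450.240 m² sabins.
For T = 0.31 s, need A₂ = 0.161·V/T = 0.161·2559.936/0.31 = 1329.515 sabins.
Shortfall: 1329.515 − 450.240 = 879.3 sabins.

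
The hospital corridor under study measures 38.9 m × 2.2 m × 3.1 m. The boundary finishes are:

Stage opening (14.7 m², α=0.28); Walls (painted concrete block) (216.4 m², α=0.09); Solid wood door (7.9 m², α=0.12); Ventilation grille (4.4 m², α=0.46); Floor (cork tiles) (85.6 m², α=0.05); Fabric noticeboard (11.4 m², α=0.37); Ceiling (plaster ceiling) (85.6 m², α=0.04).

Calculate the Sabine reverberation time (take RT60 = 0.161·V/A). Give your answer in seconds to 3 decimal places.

1.110 sec

Summing Sᵢαᵢ: 4.116 + 19.476 + 0.948 + 2.024 + 4.280 + 4.218 + 3.424 → A = 38.486 sabins.
V = 38.9·2.2·3.1 = 265.298 m³.
RT60 = 0.161 · V / A = 0.161 × 265.298 / 38.486 = 1.110 s.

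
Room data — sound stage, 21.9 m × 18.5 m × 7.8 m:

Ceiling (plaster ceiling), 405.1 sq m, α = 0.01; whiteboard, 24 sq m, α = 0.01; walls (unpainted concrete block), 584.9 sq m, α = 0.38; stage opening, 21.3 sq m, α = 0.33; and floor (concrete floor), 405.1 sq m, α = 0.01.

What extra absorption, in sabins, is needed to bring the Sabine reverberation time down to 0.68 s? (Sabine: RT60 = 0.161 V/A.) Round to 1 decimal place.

A₁ = Σ Sᵢαᵢ = 405.1*0.01 + 24*0.01 + 584.9*0.38 + 21.3*0.33 + 405.1*0.01 = 237.633 sabins.
Target A₂ = 0.161·3160.17/0.68 = 748.217 sabins (V = 3160.17 m³).
ΔA = A₂ − A₁ = 748.217 − 237.633 = 510.6 sabins.

510.6 sabins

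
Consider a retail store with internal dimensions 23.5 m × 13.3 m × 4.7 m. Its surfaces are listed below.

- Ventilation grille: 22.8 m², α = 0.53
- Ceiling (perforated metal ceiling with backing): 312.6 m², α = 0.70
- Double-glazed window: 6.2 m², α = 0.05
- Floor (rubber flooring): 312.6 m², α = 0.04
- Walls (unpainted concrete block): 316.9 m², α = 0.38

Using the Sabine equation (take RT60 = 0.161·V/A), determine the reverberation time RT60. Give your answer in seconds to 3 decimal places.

0.649 sec

Summing Sᵢαᵢ: 12.084 + 218.820 + 0.310 + 12.504 + 120.422 → A = 364.140 sabins.
Volume V = 23.5 × 13.3 × 4.7 = 1468.985 m³.
Sabine: RT60 = 0.161 × 1468.985 / 364.140 = 0.649 s.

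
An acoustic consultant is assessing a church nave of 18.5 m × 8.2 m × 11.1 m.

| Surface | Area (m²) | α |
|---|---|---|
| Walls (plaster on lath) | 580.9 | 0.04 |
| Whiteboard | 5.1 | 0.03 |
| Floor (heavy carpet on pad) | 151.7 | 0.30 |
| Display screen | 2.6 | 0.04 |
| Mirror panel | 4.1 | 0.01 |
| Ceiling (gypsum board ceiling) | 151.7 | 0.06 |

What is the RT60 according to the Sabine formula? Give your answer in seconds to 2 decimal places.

Total absorption A = 580.9*0.04 + 5.1*0.03 + 151.7*0.30 + 2.6*0.04 + 4.1*0.01 + 151.7*0.06
  = 23.236 + 0.153 + 45.510 + 0.104 + 0.041 + 9.102 = 78.146 m² sabins.
Room volume: 1683.87 m³.
Sabine: RT60 = 0.161 × 1683.87 / 78.146 = 3.47 s.

3.47 s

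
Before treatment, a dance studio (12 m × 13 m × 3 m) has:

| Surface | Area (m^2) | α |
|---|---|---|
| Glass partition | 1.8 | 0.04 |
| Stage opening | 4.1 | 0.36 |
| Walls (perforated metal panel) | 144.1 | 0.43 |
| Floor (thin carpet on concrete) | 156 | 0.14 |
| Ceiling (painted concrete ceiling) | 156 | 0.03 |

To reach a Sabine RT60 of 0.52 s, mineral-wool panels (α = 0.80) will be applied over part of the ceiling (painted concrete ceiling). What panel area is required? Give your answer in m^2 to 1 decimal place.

71.3

Equivalent absorption area: A₁ = 1.8*0.04 + 4.1*0.36 + 144.1*0.43 + 156*0.14 + 156*0.03 = 90.031 m^2.
Required A₂ = 0.161·468/0.52 = 144.900 sabins.
Absorption to add: 144.900 − 90.031 = 54.869 sabins.
Net gain per m^2: Δα = 0.80 − 0.03 = 0.77.
Area = ΔA/Δα = 54.869/0.77 = 71.3 m^2.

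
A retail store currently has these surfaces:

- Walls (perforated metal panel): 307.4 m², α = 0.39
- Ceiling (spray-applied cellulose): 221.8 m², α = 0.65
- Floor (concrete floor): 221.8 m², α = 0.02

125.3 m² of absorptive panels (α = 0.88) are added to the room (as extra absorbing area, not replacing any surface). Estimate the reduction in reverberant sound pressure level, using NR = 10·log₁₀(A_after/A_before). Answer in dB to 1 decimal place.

Equivalent absorption area: A_before = 307.4×0.39 + 221.8×0.65 + 221.8×0.02 = 268.492 m².
Treatment contributes 125.3·0.88 = 110.264 sabins.
New total A_after = 378.756 sabins.
Reduction = 10 log₁₀(A_after/A_before) = 10 log₁₀(1.4107) = 1.5 dB.

1.5 dB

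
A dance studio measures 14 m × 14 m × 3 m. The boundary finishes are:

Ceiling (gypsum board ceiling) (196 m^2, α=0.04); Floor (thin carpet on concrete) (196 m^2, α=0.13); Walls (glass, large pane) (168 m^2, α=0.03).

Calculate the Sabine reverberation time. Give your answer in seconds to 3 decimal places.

2.468 s

Total absorption A = 196·0.04 + 196·0.13 + 168·0.03
  = 7.840 + 25.480 + 5.040 = 38.360 m^2 sabins.
Volume V = 14 × 14 × 3 = 588 m³.
Sabine: RT60 = 0.161 × 588 / 38.360 = 2.468 s.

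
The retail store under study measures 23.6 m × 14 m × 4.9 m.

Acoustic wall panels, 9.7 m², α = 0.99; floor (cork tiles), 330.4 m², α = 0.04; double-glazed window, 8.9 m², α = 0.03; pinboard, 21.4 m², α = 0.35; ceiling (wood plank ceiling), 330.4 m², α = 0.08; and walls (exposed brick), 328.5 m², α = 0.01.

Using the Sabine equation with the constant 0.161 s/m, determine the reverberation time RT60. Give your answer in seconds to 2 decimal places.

4.32 s

A = Σ Sᵢαᵢ = 9.7·0.99 + 330.4·0.04 + 8.9·0.03 + 21.4·0.35 + 330.4·0.08 + 328.5·0.01 = 60.293 sabins.
Room volume: 1618.96 m³.
RT60 = 0.161 · V / A = 0.161 × 1618.96 / 60.293 = 4.32 s.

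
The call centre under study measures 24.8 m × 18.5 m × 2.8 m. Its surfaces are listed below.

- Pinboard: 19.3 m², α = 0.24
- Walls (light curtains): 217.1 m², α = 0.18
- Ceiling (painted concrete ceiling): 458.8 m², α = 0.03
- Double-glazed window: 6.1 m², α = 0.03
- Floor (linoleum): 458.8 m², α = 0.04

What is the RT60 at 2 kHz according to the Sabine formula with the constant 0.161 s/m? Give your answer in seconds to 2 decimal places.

2.72 seconds

A = Σ Sᵢαᵢ = 19.3*0.24 + 217.1*0.18 + 458.8*0.03 + 6.1*0.03 + 458.8*0.04 = 76.009 sabins.
V = 24.8·18.5·2.8 = 1284.64 m³.
RT60 = 0.161 · V / A = 0.161 × 1284.64 / 76.009 = 2.72 s.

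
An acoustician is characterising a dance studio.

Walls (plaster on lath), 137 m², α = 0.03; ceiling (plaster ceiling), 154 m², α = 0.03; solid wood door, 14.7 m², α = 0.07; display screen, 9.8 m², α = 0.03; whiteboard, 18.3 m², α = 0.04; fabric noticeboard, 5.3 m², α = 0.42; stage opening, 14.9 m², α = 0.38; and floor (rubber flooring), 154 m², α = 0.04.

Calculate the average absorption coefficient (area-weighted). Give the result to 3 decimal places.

0.049

S = Σ Sᵢ = 137 + 154 + 14.7 + 9.8 + 18.3 + 5.3 + 14.9 + 154 = 508.0 m².
A = 137×0.03 + 154×0.03 + 14.7×0.07 + 9.8×0.03 + 18.3×0.04 + 5.3×0.42 + 14.9×0.38 + 154×0.04 = 24.833 sabins.
ᾱ = A/S = 0.049.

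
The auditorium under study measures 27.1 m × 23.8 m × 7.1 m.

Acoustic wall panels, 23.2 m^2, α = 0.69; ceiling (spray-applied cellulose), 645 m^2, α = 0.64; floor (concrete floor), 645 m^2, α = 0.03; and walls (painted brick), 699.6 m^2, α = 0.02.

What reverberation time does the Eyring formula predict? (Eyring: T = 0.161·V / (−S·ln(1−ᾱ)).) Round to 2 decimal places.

Total surface area S = 23.2 + 645 + 645 + 699.6 = 2012.8 m^2.
Absorption A = 23.2×0.69 + 645×0.64 + 645×0.03 + 699.6×0.02 = 462.150 sabins.
ᾱ = 462.150 / 2012.8 = 0.2296.
Eyring denominator: −S ln(1−ᾱ) = 525.030.
V = 27.1 × 23.8 × 7.1 = 4579.358 m³.
RT60 = 0.161 × 4579.358 / 525.030 = 1.40 s.

1.40 seconds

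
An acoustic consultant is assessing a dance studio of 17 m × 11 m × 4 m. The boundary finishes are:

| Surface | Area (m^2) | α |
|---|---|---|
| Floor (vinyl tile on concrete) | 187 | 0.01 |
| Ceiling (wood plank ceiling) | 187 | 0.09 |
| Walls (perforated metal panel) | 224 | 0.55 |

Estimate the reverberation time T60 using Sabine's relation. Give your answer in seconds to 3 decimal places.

Summing Sᵢαᵢ: 1.870 + 16.830 + 123.200 → A = 141.900 sabins.
V = 17·11·4 = 748 m³.
RT60 = 0.161 · V / A = 0.161 × 748 / 141.900 = 0.849 s.

0.849 seconds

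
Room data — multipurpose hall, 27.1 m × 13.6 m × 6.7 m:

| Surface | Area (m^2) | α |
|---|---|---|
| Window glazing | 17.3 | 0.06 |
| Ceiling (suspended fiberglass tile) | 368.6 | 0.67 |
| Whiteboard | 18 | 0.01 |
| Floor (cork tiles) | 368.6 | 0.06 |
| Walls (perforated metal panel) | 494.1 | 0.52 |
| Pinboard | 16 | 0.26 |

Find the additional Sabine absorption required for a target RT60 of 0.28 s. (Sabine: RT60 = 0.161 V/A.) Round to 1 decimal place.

Total absorption A₁ = 17.3*0.06 + 368.6*0.67 + 18*0.01 + 368.6*0.06 + 494.1*0.52 + 16*0.26
  = 1.038 + 246.962 + 0.180 + 22.116 + 256.932 + 4.160 = 531.388 m^2 sabins.
For T = 0.28 s, need A₂ = 0.161·V/T = 0.161·2469.352/0.28 = 1419.877 sabins.
ΔA = A₂ − A₁ = 1419.877 − 531.388 = 888.5 sabins.

888.5 sabins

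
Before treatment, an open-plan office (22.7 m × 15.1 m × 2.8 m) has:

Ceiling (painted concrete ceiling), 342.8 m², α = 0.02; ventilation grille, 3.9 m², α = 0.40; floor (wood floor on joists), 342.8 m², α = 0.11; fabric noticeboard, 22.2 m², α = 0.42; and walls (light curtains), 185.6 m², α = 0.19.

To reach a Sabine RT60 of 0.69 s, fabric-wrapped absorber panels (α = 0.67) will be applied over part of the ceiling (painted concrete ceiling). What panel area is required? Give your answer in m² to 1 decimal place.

205.0

A₁ = Σ Sᵢαᵢ = 342.8×0.02 + 3.9×0.40 + 342.8×0.11 + 22.2×0.42 + 185.6×0.19 = 90.712 sabins.
V = 959.756 m³. Target absorption A₂ = 0.161 × 959.756 / 0.69 = 223.943 sabins.
ΔA needed = 223.943 − 90.712 = 133.231 sabins.
Each m² of panel replacing the ceiling (painted concrete ceiling) adds (0.67 − 0.02) = 0.65 sabins.
Panel area = 133.231 / 0.65 = 205.0 m².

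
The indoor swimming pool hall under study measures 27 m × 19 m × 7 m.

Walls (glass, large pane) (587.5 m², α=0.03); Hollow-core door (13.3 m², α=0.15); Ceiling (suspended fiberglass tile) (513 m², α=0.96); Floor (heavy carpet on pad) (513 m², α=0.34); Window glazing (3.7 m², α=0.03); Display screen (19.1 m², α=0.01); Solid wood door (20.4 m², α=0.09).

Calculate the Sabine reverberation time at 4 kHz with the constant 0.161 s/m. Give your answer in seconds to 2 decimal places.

A = Σ Sᵢαᵢ = 587.5·0.03 + 13.3·0.15 + 513·0.96 + 513·0.34 + 3.7·0.03 + 19.1·0.01 + 20.4·0.09 = 688.658 sabins.
V = 27·19·7 = 3591 m³.
RT60 = 0.161 · V / A = 0.161 × 3591 / 688.658 = 0.84 s.

0.84 sec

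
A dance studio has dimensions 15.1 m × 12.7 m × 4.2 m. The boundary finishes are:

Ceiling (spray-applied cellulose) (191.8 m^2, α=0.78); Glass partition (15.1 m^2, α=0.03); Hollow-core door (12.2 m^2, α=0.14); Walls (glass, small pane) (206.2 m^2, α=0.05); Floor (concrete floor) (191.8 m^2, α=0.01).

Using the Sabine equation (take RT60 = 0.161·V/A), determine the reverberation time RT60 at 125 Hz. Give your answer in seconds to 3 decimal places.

Total absorption A = 191.8×0.78 + 15.1×0.03 + 12.2×0.14 + 206.2×0.05 + 191.8×0.01
  = 149.604 + 0.453 + 1.708 + 10.310 + 1.918 = 163.993 m^2 sabins.
Room volume: 805.434 m³.
Sabine: RT60 = 0.161 × 805.434 / 163.993 = 0.791 s.

0.791 s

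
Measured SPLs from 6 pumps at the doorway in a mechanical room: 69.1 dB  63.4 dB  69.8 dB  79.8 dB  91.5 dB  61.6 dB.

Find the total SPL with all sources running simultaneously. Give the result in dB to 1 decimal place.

91.8 dB

Σ 10^(Lᵢ/10) = 1.529e+09.
Combined level = 10 log₁₀(1.529e+09) = 91.8 dB.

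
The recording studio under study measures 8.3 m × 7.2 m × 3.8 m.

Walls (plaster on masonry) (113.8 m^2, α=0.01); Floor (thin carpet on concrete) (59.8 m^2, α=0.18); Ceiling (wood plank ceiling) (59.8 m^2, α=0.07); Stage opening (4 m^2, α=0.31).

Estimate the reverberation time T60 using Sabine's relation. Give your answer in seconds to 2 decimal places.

A = Σ Sᵢαᵢ = 113.8×0.01 + 59.8×0.18 + 59.8×0.07 + 4×0.31 = 17.328 sabins.
Room volume: 227.088 m³.
Sabine: RT60 = 0.161 × 227.088 / 17.328 = 2.11 s.

2.11 sec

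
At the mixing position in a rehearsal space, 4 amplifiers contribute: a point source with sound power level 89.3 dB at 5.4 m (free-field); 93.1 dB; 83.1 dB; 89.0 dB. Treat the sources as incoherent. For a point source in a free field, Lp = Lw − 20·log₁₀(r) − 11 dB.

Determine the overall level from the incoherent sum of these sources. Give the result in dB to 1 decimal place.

94.8 dB

Source at 5.4 m: Lp = 89.3 − 20·log₁₀(5.4) − 11 = 63.7 dB.
Converting to relative power and adding: 10^(63.7/10) + 10^(93.1/10) + 10^(83.1/10) + 10^(89.0/10) = 3.043e+09.
Combined level = 10 log₁₀(3.043e+09) = 94.8 dB.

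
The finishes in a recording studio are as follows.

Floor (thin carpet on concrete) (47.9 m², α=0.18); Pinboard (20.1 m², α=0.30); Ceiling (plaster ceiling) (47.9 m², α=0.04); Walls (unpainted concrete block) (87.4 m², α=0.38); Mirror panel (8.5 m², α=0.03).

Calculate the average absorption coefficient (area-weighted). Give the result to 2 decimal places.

0.24

S = Σ Sᵢ = 47.9 + 20.1 + 47.9 + 87.4 + 8.5 = 211.8 m².
A = 47.9×0.18 + 20.1×0.30 + 47.9×0.04 + 87.4×0.38 + 8.5×0.03 = 50.035 sabins.
ᾱ = 50.035 / 211.8 = 0.24.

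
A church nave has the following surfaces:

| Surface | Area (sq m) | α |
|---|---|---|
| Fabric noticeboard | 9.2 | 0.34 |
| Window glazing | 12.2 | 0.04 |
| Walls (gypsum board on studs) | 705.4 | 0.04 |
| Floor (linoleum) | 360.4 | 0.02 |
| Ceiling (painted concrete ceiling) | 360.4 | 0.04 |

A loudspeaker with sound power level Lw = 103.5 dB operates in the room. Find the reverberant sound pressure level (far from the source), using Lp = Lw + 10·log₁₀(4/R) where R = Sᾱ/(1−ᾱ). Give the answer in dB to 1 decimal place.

92.1 dB

Σ(Sᵢαᵢ) = 9.2×0.34 + 12.2×0.04 + 705.4×0.04 + 360.4×0.02 + 360.4×0.04 = 53.456; total area S = 1447.6 sq m.
ᾱ = 53.456/1447.6 = 0.0369; R = Sᾱ/(1−ᾱ) = 53.456/(1−0.0369) = 55.504 sq m.
Lp = Lw + 10 log₁₀(4/R) = 103.5 -11.42 = 92.1 dB.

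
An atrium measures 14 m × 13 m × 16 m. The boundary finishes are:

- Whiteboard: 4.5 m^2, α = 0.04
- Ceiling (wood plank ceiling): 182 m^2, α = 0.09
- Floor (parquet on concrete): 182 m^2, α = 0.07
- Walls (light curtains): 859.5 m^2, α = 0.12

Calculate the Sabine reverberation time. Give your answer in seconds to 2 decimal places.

3.54 s

Equivalent absorption area: A = 4.5*0.04 + 182*0.09 + 182*0.07 + 859.5*0.12 = 132.440 m^2.
V = 14·13·16 = 2912 m³.
RT60 = 0.161 · V / A = 0.161 × 2912 / 132.440 = 3.54 s.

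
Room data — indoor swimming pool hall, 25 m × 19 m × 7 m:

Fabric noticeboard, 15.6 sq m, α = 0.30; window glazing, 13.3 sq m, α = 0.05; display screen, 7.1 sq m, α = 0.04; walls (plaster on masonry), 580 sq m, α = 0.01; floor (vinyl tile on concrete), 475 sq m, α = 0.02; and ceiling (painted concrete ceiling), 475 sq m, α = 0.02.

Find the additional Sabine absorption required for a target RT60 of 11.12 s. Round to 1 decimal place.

Equivalent absorption area: A₁ = 15.6·0.30 + 13.3·0.05 + 7.1·0.04 + 580·0.01 + 475·0.02 + 475·0.02 = 30.429 sq m.
Target A₂ = 0.161·3325/11.12 = 48.141 sabins (V = 3325 m³).
Shortfall: 48.141 − 30.429 = 17.7 sabins.

17.7 sabins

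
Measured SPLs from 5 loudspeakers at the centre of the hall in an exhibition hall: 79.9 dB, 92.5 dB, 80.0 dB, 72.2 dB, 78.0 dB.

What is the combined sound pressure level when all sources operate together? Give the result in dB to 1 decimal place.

93.1 dB

Σ 10^(Lᵢ/10) = 2.056e+09.
L_total = 10·log₁₀(2.056e+09) = 93.1 dB.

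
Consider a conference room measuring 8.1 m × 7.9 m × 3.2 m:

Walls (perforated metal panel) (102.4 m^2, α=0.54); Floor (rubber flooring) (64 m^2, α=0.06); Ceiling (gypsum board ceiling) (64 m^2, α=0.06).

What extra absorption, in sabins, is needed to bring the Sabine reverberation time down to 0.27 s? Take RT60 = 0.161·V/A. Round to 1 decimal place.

A₁ = Σ Sᵢαᵢ = 102.4·0.54 + 64·0.06 + 64·0.06 = 62.976 sabins.
For T = 0.27 s, need A₂ = 0.161·V/T = 0.161·204.768/0.27 = 122.102 sabins.
Additional absorption ΔA = 122.102 − 62.976 = 59.1 sabins.

59.1 sabins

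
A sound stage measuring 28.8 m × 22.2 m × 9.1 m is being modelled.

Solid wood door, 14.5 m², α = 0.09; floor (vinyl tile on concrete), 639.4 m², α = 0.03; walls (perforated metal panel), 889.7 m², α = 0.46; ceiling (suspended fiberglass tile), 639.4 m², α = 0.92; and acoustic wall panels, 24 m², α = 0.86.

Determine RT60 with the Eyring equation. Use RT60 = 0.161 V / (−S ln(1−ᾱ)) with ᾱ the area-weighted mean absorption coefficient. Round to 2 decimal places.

Total surface area S = 14.5 + 639.4 + 889.7 + 639.4 + 24 = 2207.0 m².
Σ(Sᵢαᵢ) = 14.5×0.09 + 639.4×0.03 + 889.7×0.46 + 639.4×0.92 + 24×0.86 = 1038.637.
ᾱ = 1038.637 / 2207.0 = 0.4706.
−S·ln(1−ᾱ) = −2207.0 × ln(1 − 0.4706) = 1403.676.
V = 28.8 × 22.2 × 9.1 = 5818.176 m³.
RT60 = 0.161 × 5818.176 / 1403.676 = 0.67 s.

0.67 s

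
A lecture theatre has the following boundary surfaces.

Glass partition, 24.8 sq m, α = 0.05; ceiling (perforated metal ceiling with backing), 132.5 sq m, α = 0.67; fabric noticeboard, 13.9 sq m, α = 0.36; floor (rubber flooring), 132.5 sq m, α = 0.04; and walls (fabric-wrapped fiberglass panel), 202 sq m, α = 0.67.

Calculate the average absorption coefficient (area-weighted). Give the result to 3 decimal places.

Total surface area S = 505.7 sq m.
Σ(Sᵢαᵢ) = 24.8*0.05 + 132.5*0.67 + 13.9*0.36 + 132.5*0.04 + 202*0.67 = 235.659.
ᾱ = A/S = 0.466.

0.466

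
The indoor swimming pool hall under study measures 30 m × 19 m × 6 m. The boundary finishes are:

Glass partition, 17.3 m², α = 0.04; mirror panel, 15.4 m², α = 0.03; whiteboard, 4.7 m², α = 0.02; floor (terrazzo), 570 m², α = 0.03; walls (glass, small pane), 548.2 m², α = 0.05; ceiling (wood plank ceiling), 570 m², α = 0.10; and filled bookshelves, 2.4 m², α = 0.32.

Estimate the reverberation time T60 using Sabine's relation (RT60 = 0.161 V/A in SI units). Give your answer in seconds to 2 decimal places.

Summing Sᵢαᵢ: 0.692 + 0.462 + 0.094 + 17.100 + 27.410 + 57.000 + 0.768 → A = 103.526 sabins.
Room volume: 3420 m³.
T = 0.161 V/A = 0.161·3420/103.526 = 5.32 s.

5.32 s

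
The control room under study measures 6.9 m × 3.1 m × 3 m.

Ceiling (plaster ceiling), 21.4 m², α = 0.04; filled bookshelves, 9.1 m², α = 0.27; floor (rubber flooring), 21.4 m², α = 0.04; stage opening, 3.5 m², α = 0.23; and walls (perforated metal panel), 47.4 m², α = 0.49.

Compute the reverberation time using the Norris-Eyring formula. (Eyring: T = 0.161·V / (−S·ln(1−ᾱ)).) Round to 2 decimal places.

0.31 sec

Total surface area S = 21.4 + 9.1 + 21.4 + 3.5 + 47.4 = 102.8 m².
Absorption A = 21.4·0.04 + 9.1·0.27 + 21.4·0.04 + 3.5·0.23 + 47.4·0.49 = 28.200 sabins.
ᾱ = 28.200 / 102.8 = 0.2743.
−S·ln(1−ᾱ) = −102.8 × ln(1 − 0.2743) = 32.960.
V = 6.9 × 3.1 × 3 = 64.17 m³.
RT60 = 0.161 × 64.17 / 32.960 = 0.31 s.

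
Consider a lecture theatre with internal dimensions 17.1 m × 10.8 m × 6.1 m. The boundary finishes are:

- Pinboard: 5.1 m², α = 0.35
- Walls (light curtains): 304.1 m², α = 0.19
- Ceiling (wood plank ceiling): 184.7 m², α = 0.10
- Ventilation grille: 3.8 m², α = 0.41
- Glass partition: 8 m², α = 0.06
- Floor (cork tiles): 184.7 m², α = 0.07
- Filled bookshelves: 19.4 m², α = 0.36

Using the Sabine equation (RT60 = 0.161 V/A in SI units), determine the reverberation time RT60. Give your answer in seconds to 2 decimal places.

1.81 s

Summing Sᵢαᵢ: 1.785 + 57.779 + 18.470 + 1.558 + 0.480 + 12.929 + 6.984 → A = 99.985 sabins.
Volume V = 17.1 × 10.8 × 6.1 = 1126.548 m³.
T = 0.161 V/A = 0.161·1126.548/99.985 = 1.81 s.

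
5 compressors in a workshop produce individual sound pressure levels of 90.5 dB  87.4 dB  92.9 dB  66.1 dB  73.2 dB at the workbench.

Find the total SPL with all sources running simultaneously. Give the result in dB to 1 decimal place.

95.6 dB

Sum in the linear (power) domain: Σ 10^(Lᵢ/10) = 10^(90.5/10) + 10^(87.4/10) + 10^(92.9/10) + 10^(66.1/10) + 10^(73.2/10) = 3.646e+09.
L_total = 10·log₁₀(3.646e+09) = 95.6 dB.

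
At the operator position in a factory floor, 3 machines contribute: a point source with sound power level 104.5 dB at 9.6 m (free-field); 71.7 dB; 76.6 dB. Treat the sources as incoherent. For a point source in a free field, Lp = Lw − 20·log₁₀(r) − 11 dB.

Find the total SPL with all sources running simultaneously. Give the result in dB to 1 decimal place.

79.3 dB

Source at 9.6 m: Lp = 104.5 − 20·log₁₀(9.6) − 11 = 73.9 dB.
Σ 10^(Lᵢ/10) = 8.505e+07.
Back to dB: 10·log₁₀ Σ = 79.3 dB.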